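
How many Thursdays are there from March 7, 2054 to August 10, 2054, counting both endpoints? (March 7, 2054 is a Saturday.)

March 7, 2054 is a Saturday; the first Thursday on or after it is March 12, 2054 (5 days later).
From March 12, 2054 to August 10, 2054: 19 + 30 + 31 + 30 + 31 + 10 = 151 days (rest of March, April, May, June, July, August).
151 ÷ 7 = 21 full weeks with remainder 4, so 21 more Thursdays after the first → 22.

22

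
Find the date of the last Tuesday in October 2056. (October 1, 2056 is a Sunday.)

October 2056 begins on a Sunday, so the first Tuesday is October 3 (2 days later).
October 2056 has 31 days. Adding weeks: 3, 10, 17, 24, 31 — the last one ≤ 31 is the 31st.

31 October 2056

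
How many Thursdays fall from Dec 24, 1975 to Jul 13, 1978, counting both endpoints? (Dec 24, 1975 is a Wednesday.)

Dec 24, 1975 is a Wednesday; the first Thursday on or after it is Dec 25, 1975 (1 day later).
From Dec 25, 1975 to Jul 13, 1978: 6 + 366 + 365 + 194 = 931 days (rest of 1975, 1976, 1977, to Jul 13, 1978 in 1978).
931 ÷ 7 = 133 full weeks with remainder 0, so 133 more Thursdays after the first → 134.

134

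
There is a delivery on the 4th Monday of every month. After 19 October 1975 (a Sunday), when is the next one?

27 October 1975

October 1975 starts on a Wednesday; its first Monday is the 6th, so the 4th Monday is the 27th — 27 October 1975.
27 October 1975 is after 19 October 1975, so that is the next one.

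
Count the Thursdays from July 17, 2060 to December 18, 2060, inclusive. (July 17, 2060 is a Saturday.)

July 17, 2060 is a Saturday; the first Thursday on or after it is July 22, 2060 (5 days later).
From July 22, 2060 to December 18, 2060: 9 + 31 + 30 + 31 + 30 + 18 = 149 days (rest of July, August, September, October, November, December).
149 ÷ 7 = 21 full weeks with remainder 2, so 21 more Thursdays after the first → 22.

22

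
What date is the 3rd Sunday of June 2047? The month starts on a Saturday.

June 16, 2047

June 2047 begins on a Saturday, so the first Sunday is June 2 (1 day later).
The 3rd Sunday is 2 weeks later: 2 + 14 = 16.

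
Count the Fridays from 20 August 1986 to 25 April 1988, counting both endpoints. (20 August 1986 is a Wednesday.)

20 August 1986 is a Wednesday; the first Friday on or after it is 22 August 1986 (2 days later).
From 22 August 1986 to 25 April 1988: 131 + 365 + 116 = 612 days (rest of 1986, 1987, to 25 April 1988 in 1988).
612 ÷ 7 = 87 full weeks with remainder 3, so 87 more Fridays after the first → 88.

88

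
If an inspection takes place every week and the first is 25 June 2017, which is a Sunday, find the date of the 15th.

1 October 2017

The 15th occurrence is 14 intervals after the first: 14 × 7 = 98 days after 25 June 2017.
June has 30 days — 5 days to the end of June leaves 93.
July has 31 days (62 left).
August has 31 days (31 left).
September has 30 days (1 left).
1 day into October → 1 October 2017.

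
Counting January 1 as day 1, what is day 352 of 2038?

18 December 2038

January has 31 days (352 − 31 = 321 remain).
February has 28 days (321 − 28 = 293 remain).
March has 31 days (293 − 31 = 262 remain).
April has 30 days (262 − 30 = 232 remain).
May has 31 days (232 − 31 = 201 remain).
June has 30 days (201 − 30 = 171 remain).
July has 31 days (171 − 31 = 140 remain).
August has 31 days (140 − 31 = 109 remain).
September has 30 days (109 − 30 = 79 remain).
October has 31 days (79 − 31 = 48 remain).
November has 30 days (48 − 30 = 18 remain).
18 into December → December 18.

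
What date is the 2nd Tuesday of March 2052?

March 2052 begins on a Friday, so the first Tuesday is March 5 (4 days later).
The 2nd Tuesday is 1 weeks later: 5 + 7 = 12.

12 March 2052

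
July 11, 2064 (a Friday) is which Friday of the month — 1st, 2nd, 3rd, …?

2nd

Day 11 falls in week ⌈11/7⌉ of the month.
Days 1–7 hold the 1st Friday, 8–14 the 2nd, 15–21 the 3rd, 22–28 the 4th, 29–31 the 5th.
11 is in the range for the 2nd.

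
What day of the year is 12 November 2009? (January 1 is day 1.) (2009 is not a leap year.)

Days in months before November: 31 + 28 + 31 + 30 + 31 + 30 + 31 + 31 + 30 + 31 = 304.
Plus 12 days into November → day 316.

316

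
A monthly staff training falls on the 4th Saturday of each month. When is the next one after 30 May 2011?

May 2011 starts on a Sunday; its first Saturday is the 7th, so the 4th Saturday is the 28th — 28 May 2011.
That is not after 30 May 2011, so look at June 2011.
June 2011 starts on a Wednesday; its first Saturday is the 4th, so the 4th Saturday is the 25th — 25 June 2011.

25 June 2011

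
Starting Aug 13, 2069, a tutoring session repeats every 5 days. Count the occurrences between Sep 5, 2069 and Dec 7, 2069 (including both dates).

19

Occurrences land 5·i days after Aug 13, 2069 for i = 0, 1, 2, …
Sep 5, 2069 is 23 days after the start; 23 ÷ 5 = 4 remainder 3; since the remainder is 3, round up to i = 5. First occurrence in the window: #6 on Sep 7, 2069 (5×5 = 25 days in).
Dec 7, 2069 is 116 days after the start; 116 ÷ 5 = 23 remainder 1. Last occurrence in the window: #24 on Dec 6, 2069.
Occurrences #6 through #24: 19 in total.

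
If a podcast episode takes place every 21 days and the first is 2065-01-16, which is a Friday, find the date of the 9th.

The 9th occurrence is 8 intervals after the first: 8 × 21 = 168 days after 2065-01-16.
January has 31 days — 15 days to the end of January leaves 153.
February has 28 days (125 left).
March has 31 days (94 left).
April has 30 days (64 left).
May has 31 days (33 left).
June has 30 days (3 left).
3 days into July → 2065-07-03.

2065-07-03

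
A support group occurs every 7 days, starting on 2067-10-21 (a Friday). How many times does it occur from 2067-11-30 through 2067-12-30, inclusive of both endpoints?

Occurrences land 7·i days after 2067-10-21 for i = 0, 1, 2, …
2067-11-30 is 40 days after the start; 40 ÷ 7 = 5 remainder 5; since the remainder is 5, round up to i = 6. First occurrence in the window: #7 on 2067-12-02 (6×7 = 42 days in).
2067-12-30 is 70 days after the start; 70 ÷ 7 = 10 remainder 0. Last occurrence in the window: #11 on 2067-12-30.
Occurrences #7 through #11: 5 in total.

5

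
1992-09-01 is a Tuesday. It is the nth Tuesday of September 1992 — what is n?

Day 1 falls in week ⌈1/7⌉ of the month.
Days 1–7 hold the 1st Tuesday, 8–14 the 2nd, 15–21 the 3rd, 22–28 the 4th, 29–31 the 5th.
1 is in the range for the 1st.

1st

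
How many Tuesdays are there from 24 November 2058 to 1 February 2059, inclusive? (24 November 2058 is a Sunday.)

24 November 2058 is a Sunday; the first Tuesday on or after it is 26 November 2058 (2 days later).
From 26 November 2058 to 1 February 2059: 4 + 31 + 31 + 1 = 67 days (rest of November, December, January, February).
67 ÷ 7 = 9 full weeks with remainder 4, so 9 more Tuesdays after the first → 10.

10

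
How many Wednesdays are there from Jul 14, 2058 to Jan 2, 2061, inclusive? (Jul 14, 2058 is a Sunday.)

Jul 14, 2058 is a Sunday; the first Wednesday on or after it is Jul 17, 2058 (3 days later).
From Jul 17, 2058 to Jan 2, 2061: 167 + 365 + 366 + 2 = 900 days (rest of 2058, 2059, 2060, to Jan 2, 2061 in 2061).
900 ÷ 7 = 128 full weeks with remainder 4, so 128 more Wednesdays after the first → 129.

129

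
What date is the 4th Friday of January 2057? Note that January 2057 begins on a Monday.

January 2057 begins on a Monday, so the first Friday is January 5 (4 days later).
The 4th Friday is 3 weeks later: 5 + 21 = 26.

26 January 2057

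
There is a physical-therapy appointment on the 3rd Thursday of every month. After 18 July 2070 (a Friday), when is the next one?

21 August 2070

July 2070 starts on a Tuesday; its first Thursday is the 3rd, so the 3rd Thursday is the 17th — 17 July 2070.
That is not after 18 July 2070, so look at August 2070.
August 2070 starts on a Friday; its first Thursday is the 7th, so the 3rd Thursday is the 21st — 21 August 2070.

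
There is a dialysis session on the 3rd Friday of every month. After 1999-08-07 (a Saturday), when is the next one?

1999-08-20

August 1999 starts on a Sunday; its first Friday is the 6th, so the 3rd Friday is the 20th — 1999-08-20.
1999-08-20 is after 1999-08-07, so that is the next one.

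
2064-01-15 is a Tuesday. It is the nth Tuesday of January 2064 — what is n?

Day 15 falls in week ⌈15/7⌉ of the month.
Days 1–7 hold the 1st Tuesday, 8–14 the 2nd, 15–21 the 3rd, 22–28 the 4th, 29–31 the 5th.
15 is in the range for the 3rd.

3rd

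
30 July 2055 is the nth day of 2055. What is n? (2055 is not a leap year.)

211

Days in months before July: 31 + 28 + 31 + 30 + 31 + 30 = 181.
Plus 30 days into July → day 211.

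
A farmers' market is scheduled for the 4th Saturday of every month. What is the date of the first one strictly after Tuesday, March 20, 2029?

March 24, 2029

March 2029 starts on a Thursday; its first Saturday is the 3rd, so the 4th Saturday is the 24th — March 24, 2029.
March 24, 2029 is after March 20, 2029, so that is the next one.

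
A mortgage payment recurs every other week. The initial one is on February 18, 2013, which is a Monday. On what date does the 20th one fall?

The 20th occurrence is 19 intervals after the first: 19 × 14 = 266 days after February 18, 2013.
February has 28 days — 10 days to the end of February leaves 256.
March has 31 days (225 left).
April has 30 days (195 left).
May has 31 days (164 left).
June has 30 days (134 left).
July has 31 days (103 left).
August has 31 days (72 left).
September has 30 days (42 left).
October has 31 days (11 left).
11 days into November → November 11, 2013.

November 11, 2013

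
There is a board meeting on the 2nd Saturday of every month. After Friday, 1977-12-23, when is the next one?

December 1977 starts on a Thursday; its first Saturday is the 3rd, so the 2nd Saturday is the 10th — 1977-12-10.
That is not after 1977-12-23, so look at January 1978.
January 1978 starts on a Sunday; its first Saturday is the 7th, so the 2nd Saturday is the 14th — 1978-01-14.

1978-01-14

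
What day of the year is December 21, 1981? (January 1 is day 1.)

355

Days in months before December: 31 + 28 + 31 + 30 + 31 + 30 + 31 + 31 + 30 + 31 + 30 = 334.
Plus 21 days into December → day 355.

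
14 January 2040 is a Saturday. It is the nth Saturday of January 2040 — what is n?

Day 14 falls in week ⌈14/7⌉ of the month.
Days 1–7 hold the 1st Saturday, 8–14 the 2nd, 15–21 the 3rd, 22–28 the 4th, 29–31 the 5th.
14 is in the range for the 2nd.

2nd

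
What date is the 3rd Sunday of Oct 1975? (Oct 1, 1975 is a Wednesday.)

Oct 19, 1975

Oct 1975 begins on a Wednesday, so the first Sunday is Oct 5 (4 days later).
The 3rd Sunday is 2 weeks later: 5 + 14 = 19.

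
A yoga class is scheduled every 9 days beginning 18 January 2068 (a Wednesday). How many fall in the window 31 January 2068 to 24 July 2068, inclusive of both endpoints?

Occurrences land 9·i days after 18 January 2068 for i = 0, 1, 2, …
31 January 2068 is 13 days after the start; 13 ÷ 9 = 1 remainder 4; since the remainder is 4, round up to i = 2. First occurrence in the window: #3 on 5 February 2068 (2×9 = 18 days in).
24 July 2068 is 188 days after the start; 188 ÷ 9 = 20 remainder 8. Last occurrence in the window: #21 on 16 July 2068.
Occurrences #3 through #21: 19 in total.

19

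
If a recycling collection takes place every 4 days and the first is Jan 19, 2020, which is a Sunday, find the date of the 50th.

Aug 2, 2020

The 50th occurrence is 49 intervals after the first: 49 × 4 = 196 days after Jan 19, 2020.
Jan has 31 days — 12 days to the end of Jan leaves 184.
Feb has 29 days (155 left).
Mar has 31 days (124 left).
Apr has 30 days (94 left).
May has 31 days (63 left).
Jun has 30 days (33 left).
Jul has 31 days (2 left).
2 days into Aug → Aug 2, 2020.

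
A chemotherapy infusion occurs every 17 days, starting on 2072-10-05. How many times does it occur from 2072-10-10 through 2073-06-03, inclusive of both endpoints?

14

Occurrences land 17·i days after 2072-10-05 for i = 0, 1, 2, …
2072-10-10 is 5 days after the start; 5 ÷ 17 = 0 remainder 5; since the remainder is 5, round up to i = 1. First occurrence in the window: #2 on 2072-10-22 (1×17 = 17 days in).
2073-06-03 is 241 days after the start; 241 ÷ 17 = 14 remainder 3. Last occurrence in the window: #15 on 2073-05-31.
Occurrences #2 through #15: 14 in total.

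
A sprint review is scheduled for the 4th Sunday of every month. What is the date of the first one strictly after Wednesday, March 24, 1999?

March 28, 1999

March 1999 starts on a Monday; its first Sunday is the 7th, so the 4th Sunday is the 28th — March 28, 1999.
March 28, 1999 is after March 24, 1999, so that is the next one.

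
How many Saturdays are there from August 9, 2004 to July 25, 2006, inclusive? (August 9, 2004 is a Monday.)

102

August 9, 2004 is a Monday; the first Saturday on or after it is August 14, 2004 (5 days later).
From August 14, 2004 to July 25, 2006: 139 + 365 + 206 = 710 days (rest of 2004, 2005, to July 25, 2006 in 2006).
710 ÷ 7 = 101 full weeks with remainder 3, so 101 more Saturdays after the first → 102.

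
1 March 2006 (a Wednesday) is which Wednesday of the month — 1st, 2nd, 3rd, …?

Day 1 falls in week ⌈1/7⌉ of the month.
Days 1–7 hold the 1st Wednesday, 8–14 the 2nd, 15–21 the 3rd, 22–28 the 4th, 29–31 the 5th.
1 is in the range for the 1st.

1st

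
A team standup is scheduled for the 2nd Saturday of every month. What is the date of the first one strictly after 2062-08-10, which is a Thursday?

2062-08-12

August 2062 starts on a Tuesday; its first Saturday is the 5th, so the 2nd Saturday is the 12th — 2062-08-12.
2062-08-12 is after 2062-08-10, so that is the next one.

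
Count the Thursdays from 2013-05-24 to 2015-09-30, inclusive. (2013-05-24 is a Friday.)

2013-05-24 is a Friday; the first Thursday on or after it is 2013-05-30 (6 days later).
From 2013-05-30 to 2015-09-30: 215 + 365 + 273 = 853 days (rest of 2013, 2014, to 2015-09-30 in 2015).
853 ÷ 7 = 121 full weeks with remainder 6, so 121 more Thursdays after the first → 122.

122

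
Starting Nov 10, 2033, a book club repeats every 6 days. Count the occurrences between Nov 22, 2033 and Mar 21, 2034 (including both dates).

Occurrences land 6·i days after Nov 10, 2033 for i = 0, 1, 2, …
Nov 22, 2033 is 12 days after the start; 12 ÷ 6 = 2 remainder 0. First occurrence in the window: #3 on Nov 22, 2033 (2×6 = 12 days in).
Mar 21, 2034 is 131 days after the start; 131 ÷ 6 = 21 remainder 5. Last occurrence in the window: #22 on Mar 16, 2034.
Occurrences #3 through #22: 20 in total.

20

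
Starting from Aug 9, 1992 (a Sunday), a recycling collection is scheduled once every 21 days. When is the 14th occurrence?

May 9, 1993

The 14th occurrence is 13 intervals after the first: 13 × 21 = 273 days after Aug 9, 1992.
Aug has 31 days — 22 days to the end of Aug leaves 251.
Sep has 30 days (221 left).
Oct has 31 days (190 left).
Nov has 30 days (160 left).
Dec has 31 days (129 left).
Jan has 31 days (98 left).
Feb has 28 days (70 left).
Mar has 31 days (39 left).
Apr has 30 days (9 left).
9 days into May → May 9, 1993.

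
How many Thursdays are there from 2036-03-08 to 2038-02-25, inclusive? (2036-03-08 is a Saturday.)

2036-03-08 is a Saturday; the first Thursday on or after it is 2036-03-13 (5 days later).
From 2036-03-13 to 2038-02-25: 293 + 365 + 56 = 714 days (rest of 2036, 2037, to 2038-02-25 in 2038).
714 ÷ 7 = 102 full weeks with remainder 0, so 102 more Thursdays after the first → 103.

103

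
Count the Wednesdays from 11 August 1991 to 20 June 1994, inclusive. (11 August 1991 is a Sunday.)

149

11 August 1991 is a Sunday; the first Wednesday on or after it is 14 August 1991 (3 days later).
From 14 August 1991 to 20 June 1994: 139 + 366 + 365 + 171 = 1041 days (rest of 1991, 1992, 1993, to 20 June 1994 in 1994).
1041 ÷ 7 = 148 full weeks with remainder 5, so 148 more Wednesdays after the first → 149.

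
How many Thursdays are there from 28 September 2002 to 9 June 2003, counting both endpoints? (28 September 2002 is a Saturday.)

36

28 September 2002 is a Saturday; the first Thursday on or after it is 3 October 2002 (5 days later).
From 3 October 2002 to 9 June 2003: 28 + 30 + 31 + 31 + 28 + 31 + 30 + 31 + 9 = 249 days (rest of October, November, December, January, February, March, April, May, June).
249 ÷ 7 = 35 full weeks with remainder 4, so 35 more Thursdays after the first → 36.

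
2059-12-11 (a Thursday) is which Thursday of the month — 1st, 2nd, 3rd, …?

2nd

Day 11 falls in week ⌈11/7⌉ of the month.
Days 1–7 hold the 1st Thursday, 8–14 the 2nd, 15–21 the 3rd, 22–28 the 4th, 29–31 the 5th.
11 is in the range for the 2nd.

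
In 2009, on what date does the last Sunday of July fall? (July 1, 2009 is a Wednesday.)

July 2009 begins on a Wednesday, so the first Sunday is July 5 (4 days later).
July 2009 has 31 days. Adding weeks: 5, 12, 19, 26 — the last one ≤ 31 is the 26th.

26 July 2009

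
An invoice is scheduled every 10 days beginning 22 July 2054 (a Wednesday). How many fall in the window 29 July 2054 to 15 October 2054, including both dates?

Occurrences land 10·i days after 22 July 2054 for i = 0, 1, 2, …
29 July 2054 is 7 days after the start; 7 ÷ 10 = 0 remainder 7; since the remainder is 7, round up to i = 1. First occurrence in the window: #2 on 1 August 2054 (1×10 = 10 days in).
15 October 2054 is 85 days after the start; 85 ÷ 10 = 8 remainder 5. Last occurrence in the window: #9 on 10 October 2054.
Occurrences #2 through #9: 8 in total.

8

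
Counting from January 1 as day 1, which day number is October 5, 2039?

278

Days in months before October: 31 + 28 + 31 + 30 + 31 + 30 + 31 + 31 + 30 = 273.
Plus 5 days into October → day 278.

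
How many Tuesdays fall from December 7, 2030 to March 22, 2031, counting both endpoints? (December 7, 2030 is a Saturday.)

December 7, 2030 is a Saturday; the first Tuesday on or after it is December 10, 2030 (3 days later).
From December 10, 2030 to March 22, 2031: 21 + 31 + 28 + 22 = 102 days (rest of December, January, February, March).
102 ÷ 7 = 14 full weeks with remainder 4, so 14 more Tuesdays after the first → 15.

15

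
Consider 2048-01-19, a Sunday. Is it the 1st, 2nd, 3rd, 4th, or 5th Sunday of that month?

3rd

Day 19 falls in week ⌈19/7⌉ of the month.
Days 1–7 hold the 1st Sunday, 8–14 the 2nd, 15–21 the 3rd, 22–28 the 4th, 29–31 the 5th.
19 is in the range for the 3rd.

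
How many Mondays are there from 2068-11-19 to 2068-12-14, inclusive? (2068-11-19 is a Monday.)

2068-11-19 is a Monday; the first Monday on or after it is 2068-11-19.
From 2068-11-19 to 2068-12-14: 11 + 14 = 25 days (rest of November, December).
25 ÷ 7 = 3 full weeks with remainder 4, so 3 more Mondays after the first → 4.

4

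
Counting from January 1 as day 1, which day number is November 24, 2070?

328

Days in months before November: 31 + 28 + 31 + 30 + 31 + 30 + 31 + 31 + 30 + 31 = 304.
Plus 24 days into November → day 328.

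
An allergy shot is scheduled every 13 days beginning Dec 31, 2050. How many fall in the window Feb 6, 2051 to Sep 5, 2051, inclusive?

17

Occurrences land 13·i days after Dec 31, 2050 for i = 0, 1, 2, …
Feb 6, 2051 is 37 days after the start; 37 ÷ 13 = 2 remainder 11; since the remainder is 11, round up to i = 3. First occurrence in the window: #4 on Feb 8, 2051 (3×13 = 39 days in).
Sep 5, 2051 is 248 days after the start; 248 ÷ 13 = 19 remainder 1. Last occurrence in the window: #20 on Sep 4, 2051.
Occurrences #4 through #20: 17 in total.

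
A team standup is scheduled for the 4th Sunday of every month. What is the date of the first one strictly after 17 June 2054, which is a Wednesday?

28 June 2054

June 2054 starts on a Monday; its first Sunday is the 7th, so the 4th Sunday is the 28th — 28 June 2054.
28 June 2054 is after 17 June 2054, so that is the next one.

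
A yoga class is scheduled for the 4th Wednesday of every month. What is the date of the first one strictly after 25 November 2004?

November 2004 starts on a Monday; its first Wednesday is the 3rd, so the 4th Wednesday is the 24th — 24 November 2004.
That is not after 25 November 2004, so look at December 2004.
December 2004 starts on a Wednesday; its first Wednesday is the 1st, so the 4th Wednesday is the 22nd — 22 December 2004.

22 December 2004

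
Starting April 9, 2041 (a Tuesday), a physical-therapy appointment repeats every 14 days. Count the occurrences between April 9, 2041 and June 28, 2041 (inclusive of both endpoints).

Occurrences land 14·i days after April 9, 2041 for i = 0, 1, 2, …
The window opens on the start date, so the first occurrence inside is #1 on April 9, 2041.
June 28, 2041 is 80 days after the start; 80 ÷ 14 = 5 remainder 10. Last occurrence in the window: #6 on June 18, 2041.
Occurrences #1 through #6: 6 in total.

6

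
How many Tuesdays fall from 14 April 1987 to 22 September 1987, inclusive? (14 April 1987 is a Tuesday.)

14 April 1987 is a Tuesday; the first Tuesday on or after it is 14 April 1987.
From 14 April 1987 to 22 September 1987: 16 + 31 + 30 + 31 + 31 + 22 = 161 days (rest of April, May, June, July, August, September).
161 ÷ 7 = 23 full weeks with remainder 0, so 23 more Tuesdays after the first → 24.

24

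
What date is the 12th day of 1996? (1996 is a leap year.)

12 into January → January 12.

January 12, 1996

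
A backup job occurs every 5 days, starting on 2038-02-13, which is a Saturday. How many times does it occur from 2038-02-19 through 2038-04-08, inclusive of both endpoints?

9

Occurrences land 5·i days after 2038-02-13 for i = 0, 1, 2, …
2038-02-19 is 6 days after the start; 6 ÷ 5 = 1 remainder 1; since the remainder is 1, round up to i = 2. First occurrence in the window: #3 on 2038-02-23 (2×5 = 10 days in).
2038-04-08 is 54 days after the start; 54 ÷ 5 = 10 remainder 4. Last occurrence in the window: #11 on 2038-04-04.
Occurrences #3 through #11: 9 in total.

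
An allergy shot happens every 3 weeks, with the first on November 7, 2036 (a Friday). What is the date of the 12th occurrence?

June 26, 2037

The 12th occurrence is 11 intervals after the first: 11 × 21 = 231 days after November 7, 2036.
November has 30 days — 23 days to the end of November leaves 208.
December has 31 days (177 left).
January has 31 days (146 left).
February has 28 days (118 left).
March has 31 days (87 left).
April has 30 days (57 left).
May has 31 days (26 left).
26 days into June → June 26, 2037.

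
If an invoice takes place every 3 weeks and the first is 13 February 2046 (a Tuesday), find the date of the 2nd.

The 2nd occurrence is 1 interval after the first: 1 × 21 = 21 days after 13 February 2046.
February has 28 days — 15 days to the end of February leaves 6.
6 days into March → 6 March 2046.

6 March 2046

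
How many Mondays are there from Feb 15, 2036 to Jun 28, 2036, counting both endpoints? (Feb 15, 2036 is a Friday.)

19

Feb 15, 2036 is a Friday; the first Monday on or after it is Feb 18, 2036 (3 days later).
From Feb 18, 2036 to Jun 28, 2036: 11 + 31 + 30 + 31 + 28 = 131 days (rest of Feb, Mar, Apr, May, Jun).
131 ÷ 7 = 18 full weeks with remainder 5, so 18 more Mondays after the first → 19.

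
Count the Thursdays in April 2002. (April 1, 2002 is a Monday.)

April 1, 2002 is a Monday; the first Thursday on or after it is April 4, 2002 (3 days later).
From April 4, 2002 to April 30, 2002 is 30 − 4 = 26 days.
26 ÷ 7 = 3 full weeks with remainder 5, so 3 more Thursdays after the first → 4.

4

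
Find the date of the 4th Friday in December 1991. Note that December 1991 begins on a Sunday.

December 1991 begins on a Sunday, so the first Friday is December 6 (5 days later).
The 4th Friday is 3 weeks later: 6 + 21 = 27.

December 27, 1991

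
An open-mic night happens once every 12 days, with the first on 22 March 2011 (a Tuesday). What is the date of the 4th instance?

The 4th occurrence is 3 intervals after the first: 3 × 12 = 36 days after 22 March 2011.
March has 31 days — 9 days to the end of March leaves 27.
27 days into April → 27 April 2011.

27 April 2011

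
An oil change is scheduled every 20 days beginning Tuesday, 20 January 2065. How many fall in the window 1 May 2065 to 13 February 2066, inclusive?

14

Occurrences land 20·i days after 20 January 2065 for i = 0, 1, 2, …
1 May 2065 is 101 days after the start; 101 ÷ 20 = 5 remainder 1; since the remainder is 1, round up to i = 6. First occurrence in the window: #7 on 20 May 2065 (6×20 = 120 days in).
13 February 2066 is 389 days after the start; 389 ÷ 20 = 19 remainder 9. Last occurrence in the window: #20 on 4 February 2066.
Occurrences #7 through #20: 14 in total.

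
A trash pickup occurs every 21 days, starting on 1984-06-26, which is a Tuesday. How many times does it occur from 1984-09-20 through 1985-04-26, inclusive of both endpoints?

Occurrences land 21·i days after 1984-06-26 for i = 0, 1, 2, …
1984-09-20 is 86 days after the start; 86 ÷ 21 = 4 remainder 2; since the remainder is 2, round up to i = 5. First occurrence in the window: #6 on 1984-10-09 (5×21 = 105 days in).
1985-04-26 is 304 days after the start; 304 ÷ 21 = 14 remainder 10. Last occurrence in the window: #15 on 1985-04-16.
Occurrences #6 through #15: 10 in total.

10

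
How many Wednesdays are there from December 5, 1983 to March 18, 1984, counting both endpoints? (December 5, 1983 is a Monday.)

15

December 5, 1983 is a Monday; the first Wednesday on or after it is December 7, 1983 (2 days later).
From December 7, 1983 to March 18, 1984: 24 + 31 + 29 + 18 = 102 days (rest of December, January, February, March).
102 ÷ 7 = 14 full weeks with remainder 4, so 14 more Wednesdays after the first → 15.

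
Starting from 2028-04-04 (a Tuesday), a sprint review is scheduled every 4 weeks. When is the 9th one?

The 9th occurrence is 8 intervals after the first: 8 × 28 = 224 days after 2028-04-04.
April has 30 days — 26 days to the end of April leaves 198.
May has 31 days (167 left).
June has 30 days (137 left).
July has 31 days (106 left).
August has 31 days (75 left).
September has 30 days (45 left).
October has 31 days (14 left).
14 days into November → 2028-11-14.

2028-11-14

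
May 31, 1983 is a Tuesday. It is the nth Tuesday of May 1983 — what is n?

5th

Day 31 falls in week ⌈31/7⌉ of the month.
Days 1–7 hold the 1st Tuesday, 8–14 the 2nd, 15–21 the 3rd, 22–28 the 4th, 29–31 the 5th.
31 is in the range for the 5th.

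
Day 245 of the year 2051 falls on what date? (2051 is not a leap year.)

January has 31 days (245 − 31 = 214 remain).
February has 28 days (214 − 28 = 186 remain).
March has 31 days (186 − 31 = 155 remain).
April has 30 days (155 − 30 = 125 remain).
May has 31 days (125 − 31 = 94 remain).
June has 30 days (94 − 30 = 64 remain).
July has 31 days (64 − 31 = 33 remain).
August has 31 days (33 − 31 = 2 remain).
2 into September → September 2.

September 2, 2051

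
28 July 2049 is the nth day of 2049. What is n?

Days in months before July: 31 + 28 + 31 + 30 + 31 + 30 = 181.
Plus 28 days into July → day 209.

209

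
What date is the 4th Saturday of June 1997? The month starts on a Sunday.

June 28, 1997

June 1997 begins on a Sunday, so the first Saturday is June 7 (6 days later).
The 4th Saturday is 3 weeks later: 7 + 21 = 28.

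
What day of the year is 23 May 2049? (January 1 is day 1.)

143

Days in months before May: 31 + 28 + 31 + 30 = 120.
Plus 23 days into May → day 143.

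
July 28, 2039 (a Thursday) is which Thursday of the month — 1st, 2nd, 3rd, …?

Day 28 falls in week ⌈28/7⌉ of the month.
Days 1–7 hold the 1st Thursday, 8–14 the 2nd, 15–21 the 3rd, 22–28 the 4th, 29–31 the 5th.
28 is in the range for the 4th.

4th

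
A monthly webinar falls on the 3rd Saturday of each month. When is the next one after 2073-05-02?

May 2073 starts on a Monday; its first Saturday is the 6th, so the 3rd Saturday is the 20th — 2073-05-20.
2073-05-20 is after 2073-05-02, so that is the next one.

2073-05-20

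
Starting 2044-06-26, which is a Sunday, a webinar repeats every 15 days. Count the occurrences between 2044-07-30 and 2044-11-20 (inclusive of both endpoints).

7

Occurrences land 15·i days after 2044-06-26 for i = 0, 1, 2, …
2044-07-30 is 34 days after the start; 34 ÷ 15 = 2 remainder 4; since the remainder is 4, round up to i = 3. First occurrence in the window: #4 on 2044-08-10 (3×15 = 45 days in).
2044-11-20 is 147 days after the start; 147 ÷ 15 = 9 remainder 12. Last occurrence in the window: #10 on 2044-11-08.
Occurrences #4 through #10: 7 in total.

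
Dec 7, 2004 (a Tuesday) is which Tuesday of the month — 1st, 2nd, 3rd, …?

Day 7 falls in week ⌈7/7⌉ of the month.
Days 1–7 hold the 1st Tuesday, 8–14 the 2nd, 15–21 the 3rd, 22–28 the 4th, 29–31 the 5th.
7 is in the range for the 1st.

1st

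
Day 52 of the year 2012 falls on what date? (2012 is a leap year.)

Jan has 31 days (52 − 31 = 21 remain).
21 into Feb → Feb 21.

Feb 21, 2012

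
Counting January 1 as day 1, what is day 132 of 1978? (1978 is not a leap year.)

May 12, 1978

Jan has 31 days (132 − 31 = 101 remain).
Feb has 28 days (101 − 28 = 73 remain).
Mar has 31 days (73 − 31 = 42 remain).
Apr has 30 days (42 − 30 = 12 remain).
12 into May → May 12.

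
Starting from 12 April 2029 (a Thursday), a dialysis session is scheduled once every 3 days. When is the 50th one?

The 50th occurrence is 49 intervals after the first: 49 × 3 = 147 days after 12 April 2029.
April has 30 days — 18 days to the end of April leaves 129.
May has 31 days (98 left).
June has 30 days (68 left).
July has 31 days (37 left).
August has 31 days (6 left).
6 days into September → 6 September 2029.

6 September 2029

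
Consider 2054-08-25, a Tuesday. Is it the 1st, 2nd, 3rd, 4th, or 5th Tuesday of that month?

Day 25 falls in week ⌈25/7⌉ of the month.
Days 1–7 hold the 1st Tuesday, 8–14 the 2nd, 15–21 the 3rd, 22–28 the 4th, 29–31 the 5th.
25 is in the range for the 4th.

4th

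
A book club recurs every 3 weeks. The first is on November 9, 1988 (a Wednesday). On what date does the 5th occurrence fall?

February 1, 1989

The 5th occurrence is 4 intervals after the first: 4 × 21 = 84 days after November 9, 1988.
November has 30 days — 21 days to the end of November leaves 63.
December has 31 days (32 left).
January has 31 days (1 left).
1 day into February → February 1, 1989.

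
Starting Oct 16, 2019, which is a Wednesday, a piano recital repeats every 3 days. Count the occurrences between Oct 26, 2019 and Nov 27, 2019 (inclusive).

11

Occurrences land 3·i days after Oct 16, 2019 for i = 0, 1, 2, …
Oct 26, 2019 is 10 days after the start; 10 ÷ 3 = 3 remainder 1; since the remainder is 1, round up to i = 4. First occurrence in the window: #5 on Oct 28, 2019 (4×3 = 12 days in).
Nov 27, 2019 is 42 days after the start; 42 ÷ 3 = 14 remainder 0. Last occurrence in the window: #15 on Nov 27, 2019.
Occurrences #5 through #15: 11 in total.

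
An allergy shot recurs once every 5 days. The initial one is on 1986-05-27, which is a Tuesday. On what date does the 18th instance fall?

1986-08-20

The 18th occurrence is 17 intervals after the first: 17 × 5 = 85 days after 1986-05-27.
May has 31 days — 4 days to the end of May leaves 81.
June has 30 days (51 left).
July has 31 days (20 left).
20 days into August → 1986-08-20.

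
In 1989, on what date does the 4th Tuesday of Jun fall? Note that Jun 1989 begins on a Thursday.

Jun 27, 1989

Jun 1989 begins on a Thursday, so the first Tuesday is Jun 6 (5 days later).
The 4th Tuesday is 3 weeks later: 6 + 21 = 27.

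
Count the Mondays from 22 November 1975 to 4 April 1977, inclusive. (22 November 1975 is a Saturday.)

22 November 1975 is a Saturday; the first Monday on or after it is 24 November 1975 (2 days later).
From 24 November 1975 to 4 April 1977: 37 + 366 + 94 = 497 days (rest of 1975, 1976, to 4 April 1977 in 1977).
497 ÷ 7 = 71 full weeks with remainder 0, so 71 more Mondays after the first → 72.

72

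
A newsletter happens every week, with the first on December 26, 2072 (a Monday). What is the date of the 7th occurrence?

The 7th occurrence is 6 intervals after the first: 6 × 7 = 42 days after December 26, 2072.
December has 31 days — 5 days to the end of December leaves 37.
January has 31 days (6 left).
6 days into February → February 6, 2073.

February 6, 2073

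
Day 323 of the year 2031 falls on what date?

Nov 19, 2031

Jan has 31 days (323 − 31 = 292 remain).
Feb has 28 days (292 − 28 = 264 remain).
Mar has 31 days (264 − 31 = 233 remain).
Apr has 30 days (233 − 30 = 203 remain).
May has 31 days (203 − 31 = 172 remain).
Jun has 30 days (172 − 30 = 142 remain).
Jul has 31 days (142 − 31 = 111 remain).
Aug has 31 days (111 − 31 = 80 remain).
Sep has 30 days (80 − 30 = 50 remain).
Oct has 31 days (50 − 31 = 19 remain).
19 into Nov → Nov 19.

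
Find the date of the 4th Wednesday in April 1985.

The first Wednesday of April 1985 is April 3.
The 4th Wednesday is 3 weeks later: 3 + 21 = 24.

April 24, 1985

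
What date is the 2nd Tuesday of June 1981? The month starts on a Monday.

9 June 1981

June 1981 begins on a Monday, so the first Tuesday is June 2 (1 day later).
The 2nd Tuesday is 1 weeks later: 2 + 7 = 9.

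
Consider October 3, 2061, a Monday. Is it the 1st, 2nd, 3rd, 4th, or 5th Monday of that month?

1st

Day 3 falls in week ⌈3/7⌉ of the month.
Days 1–7 hold the 1st Monday, 8–14 the 2nd, 15–21 the 3rd, 22–28 the 4th, 29–31 the 5th.
3 is in the range for the 1st.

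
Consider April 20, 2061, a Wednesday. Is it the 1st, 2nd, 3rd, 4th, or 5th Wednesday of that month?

Day 20 falls in week ⌈20/7⌉ of the month.
Days 1–7 hold the 1st Wednesday, 8–14 the 2nd, 15–21 the 3rd, 22–28 the 4th, 29–31 the 5th.
20 is in the range for the 3rd.

3rd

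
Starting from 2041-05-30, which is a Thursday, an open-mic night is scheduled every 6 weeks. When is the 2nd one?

The 2nd occurrence is 1 interval after the first: 1 × 42 = 42 days after 2041-05-30.
May has 31 days — 1 day to the end of May leaves 41.
June has 30 days (11 left).
11 days into July → 2041-07-11.

2041-07-11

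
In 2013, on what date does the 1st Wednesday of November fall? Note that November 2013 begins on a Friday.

November 6, 2013

November 2013 begins on a Friday, so the first Wednesday is November 6 (5 days later).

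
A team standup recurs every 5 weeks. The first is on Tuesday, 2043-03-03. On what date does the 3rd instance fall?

2043-05-12

The 3rd occurrence is 2 intervals after the first: 2 × 35 = 70 days after 2043-03-03.
March has 31 days — 28 days to the end of March leaves 42.
April has 30 days (12 left).
12 days into May → 2043-05-12.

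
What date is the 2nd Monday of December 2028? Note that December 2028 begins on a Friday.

11 December 2028

December 2028 begins on a Friday, so the first Monday is December 4 (3 days later).
The 2nd Monday is 1 weeks later: 4 + 7 = 11.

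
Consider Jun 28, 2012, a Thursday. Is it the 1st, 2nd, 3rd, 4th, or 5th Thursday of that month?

Day 28 falls in week ⌈28/7⌉ of the month.
Days 1–7 hold the 1st Thursday, 8–14 the 2nd, 15–21 the 3rd, 22–28 the 4th, 29–31 the 5th.
28 is in the range for the 4th.

4th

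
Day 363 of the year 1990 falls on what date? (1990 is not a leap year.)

January has 31 days (363 − 31 = 332 remain).
February has 28 days (332 − 28 = 304 remain).
March has 31 days (304 − 31 = 273 remain).
April has 30 days (273 − 30 = 243 remain).
May has 31 days (243 − 31 = 212 remain).
June has 30 days (212 − 30 = 182 remain).
July has 31 days (182 − 31 = 151 remain).
August has 31 days (151 − 31 = 120 remain).
September has 30 days (120 − 30 = 90 remain).
October has 31 days (90 − 31 = 59 remain).
November has 30 days (59 − 30 = 29 remain).
29 into December → December 29.

1990-12-29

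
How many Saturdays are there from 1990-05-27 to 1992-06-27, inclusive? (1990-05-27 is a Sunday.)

109

1990-05-27 is a Sunday; the first Saturday on or after it is 1990-06-02 (6 days later).
From 1990-06-02 to 1992-06-27: 212 + 365 + 179 = 756 days (rest of 1990, 1991, to 1992-06-27 in 1992).
756 ÷ 7 = 108 full weeks with remainder 0, so 108 more Saturdays after the first → 109.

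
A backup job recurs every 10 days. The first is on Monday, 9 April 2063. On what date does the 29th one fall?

14 January 2064

The 29th occurrence is 28 intervals after the first: 28 × 10 = 280 days after 9 April 2063.
April has 30 days — 21 days to the end of April leaves 259.
May has 31 days (228 left).
June has 30 days (198 left).
July has 31 days (167 left).
August has 31 days (136 left).
September has 30 days (106 left).
October has 31 days (75 left).
November has 30 days (45 left).
December has 31 days (14 left).
14 days into January → 14 January 2064.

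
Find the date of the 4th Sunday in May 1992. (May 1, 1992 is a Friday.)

1992-05-24

May 1992 begins on a Friday, so the first Sunday is May 3 (2 days later).
The 4th Sunday is 3 weeks later: 3 + 21 = 24.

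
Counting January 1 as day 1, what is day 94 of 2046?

Apr 4, 2046

Jan has 31 days (94 − 31 = 63 remain).
Feb has 28 days (63 − 28 = 35 remain).
Mar has 31 days (35 − 31 = 4 remain).
4 into Apr → Apr 4.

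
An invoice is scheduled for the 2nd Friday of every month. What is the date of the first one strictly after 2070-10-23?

October 2070 starts on a Wednesday; its first Friday is the 3rd, so the 2nd Friday is the 10th — 2070-10-10.
That is not after 2070-10-23, so look at November 2070.
November 2070 starts on a Saturday; its first Friday is the 7th, so the 2nd Friday is the 14th — 2070-11-14.

2070-11-14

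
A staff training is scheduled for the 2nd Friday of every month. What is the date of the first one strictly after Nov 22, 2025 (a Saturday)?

Nov 2025 starts on a Saturday; its first Friday is the 7th, so the 2nd Friday is the 14th — Nov 14, 2025.
That is not after Nov 22, 2025, so look at Dec 2025.
Dec 2025 starts on a Monday; its first Friday is the 5th, so the 2nd Friday is the 12th — Dec 12, 2025.

Dec 12, 2025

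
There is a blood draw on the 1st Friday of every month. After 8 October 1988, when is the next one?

4 November 1988

October 1988 starts on a Saturday, so its 1st Friday is 7 October 1988 (6 days in).
That is not after 8 October 1988, so look at November 1988.
November 1988 starts on a Tuesday, so its 1st Friday is 4 November 1988 (3 days in).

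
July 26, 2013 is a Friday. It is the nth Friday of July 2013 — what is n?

Day 26 falls in week ⌈26/7⌉ of the month.
Days 1–7 hold the 1st Friday, 8–14 the 2nd, 15–21 the 3rd, 22–28 the 4th, 29–31 the 5th.
26 is in the range for the 4th.

4th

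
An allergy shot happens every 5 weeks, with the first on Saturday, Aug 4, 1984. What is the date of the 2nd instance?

The 2nd occurrence is 1 interval after the first: 1 × 35 = 35 days after Aug 4, 1984.
Aug has 31 days — 27 days to the end of Aug leaves 8.
8 days into Sep → Sep 8, 1984.

Sep 8, 1984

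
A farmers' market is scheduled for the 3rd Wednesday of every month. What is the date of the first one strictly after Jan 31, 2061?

Jan 2061 starts on a Saturday; its first Wednesday is the 5th, so the 3rd Wednesday is the 19th — Jan 19, 2061.
That is not after Jan 31, 2061, so look at Feb 2061.
Feb 2061 starts on a Tuesday; its first Wednesday is the 2nd, so the 3rd Wednesday is the 16th — Feb 16, 2061.

Feb 16, 2061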